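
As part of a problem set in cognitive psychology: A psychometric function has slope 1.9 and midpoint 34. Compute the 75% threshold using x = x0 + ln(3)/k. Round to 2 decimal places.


At P = 0.75: 0.75 = 1/(1 + e^(-k*(x-x0)))
Solving: e^(-k*(x-x0)) = 1/3
x = x0 + ln(3)/k
ln(3) = 1.0986
x = 34 + 1.0986/1.9
= 34 + 0.5782
= 34.58


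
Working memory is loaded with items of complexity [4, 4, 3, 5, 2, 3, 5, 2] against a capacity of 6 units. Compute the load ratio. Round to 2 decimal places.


Total complexity = 4 + 4 + 3 + 5 + 2 + 3 + 5 + 2 = 28
Load = total / capacity = 28 / 6
= 4.67


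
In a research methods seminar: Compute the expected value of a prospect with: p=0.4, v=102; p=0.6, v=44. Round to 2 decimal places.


EU = sum(p_i * v_i)
0.4 * 102 = 40.8
0.6 * 44 = 26.4
EU = 40.8 + 26.4
= 67.20


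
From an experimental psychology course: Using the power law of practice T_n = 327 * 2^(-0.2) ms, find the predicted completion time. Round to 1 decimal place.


T_n = 327 * 2^(-0.2)
2^(-0.2) = 0.870551
T_n = 327 * 0.870551
= 284.7 ms


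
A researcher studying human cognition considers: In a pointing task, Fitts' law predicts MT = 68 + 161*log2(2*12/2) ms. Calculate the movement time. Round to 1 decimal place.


MT = 68 + 161 * log2(2*12/2)
2D/W = 12.0
log2(12.0) = 3.585
MT = 68 + 161 * 3.585
= 645.2 ms


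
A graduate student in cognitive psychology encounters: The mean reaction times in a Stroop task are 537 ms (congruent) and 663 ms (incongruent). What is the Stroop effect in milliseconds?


Stroop effect = RT(incongruent) - RT(congruent)
= 663 - 537
= 126 ms


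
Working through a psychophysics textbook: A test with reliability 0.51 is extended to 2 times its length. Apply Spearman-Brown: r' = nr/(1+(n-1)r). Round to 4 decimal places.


r_new = n*r / (1 + (n-1)*r)
Numerator = 2 * 0.51 = 1.02
Denominator = 1 + 1 * 0.51 = 1.51
r_new = 1.02 / 1.51
= 0.6755


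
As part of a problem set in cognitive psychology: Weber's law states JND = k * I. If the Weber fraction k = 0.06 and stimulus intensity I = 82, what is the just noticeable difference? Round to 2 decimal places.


JND = k * I
JND = 0.06 * 82
= 4.92


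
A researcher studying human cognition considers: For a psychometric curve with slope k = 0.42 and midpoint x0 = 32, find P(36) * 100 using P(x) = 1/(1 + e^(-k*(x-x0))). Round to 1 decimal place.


P(x) = 1/(1 + e^(-0.42*(36 - 32)))
Exponent = -0.42 * 4 = -1.68
e^(-1.68) = 0.186374
P = 1/(1 + 0.186374) = 0.842905
Percentage = 84.3


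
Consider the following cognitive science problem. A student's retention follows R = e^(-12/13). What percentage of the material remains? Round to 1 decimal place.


R = e^(-t/S)
-t/S = -12/13 = -0.923077
R = e^(-0.923077) = 0.397295
Percentage = 0.397295 * 100
= 39.7


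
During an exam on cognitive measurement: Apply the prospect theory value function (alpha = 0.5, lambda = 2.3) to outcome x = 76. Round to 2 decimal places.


Since x = 76 >= 0, use v(x) = x^0.5
76^0.5 = 8.7178
v(76) = 8.72


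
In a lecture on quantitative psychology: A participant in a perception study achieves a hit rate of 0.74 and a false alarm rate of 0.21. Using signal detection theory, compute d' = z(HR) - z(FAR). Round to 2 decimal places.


d' = z(HR) - z(FAR)
z(0.74) = 0.6433
z(0.21) = -0.8064
d' = 0.6433 - -0.8064
= 1.45


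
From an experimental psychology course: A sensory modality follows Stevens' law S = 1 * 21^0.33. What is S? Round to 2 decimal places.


S = 1 * 21^0.33
21^0.33 = 2.7311
S = 1 * 2.7311
= 2.73


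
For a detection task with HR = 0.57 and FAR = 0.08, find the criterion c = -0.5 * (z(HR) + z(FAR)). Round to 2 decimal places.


c = -0.5 * (z(HR) + z(FAR))
z(0.57) = 0.1764
z(0.08) = -1.4051
c = -0.5 * (0.1764 + -1.4051)
= -0.5 * -1.2287
= 0.61


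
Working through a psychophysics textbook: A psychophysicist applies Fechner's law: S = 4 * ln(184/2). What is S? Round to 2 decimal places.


S = 4 * ln(184/2)
I/I0 = 92.0
ln(92.0) = 4.5218
S = 4 * 4.5218
= 18.09


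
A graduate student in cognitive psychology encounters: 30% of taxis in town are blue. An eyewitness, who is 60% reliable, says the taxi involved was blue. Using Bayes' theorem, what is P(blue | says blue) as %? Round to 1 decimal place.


P(blue | says blue) = P(says blue | blue)*P(blue) / [P(says blue | blue)*P(blue) + P(says blue | not blue)*P(not blue)]
Numerator = 0.6 * 0.3 = 0.18
False identification = 0.4 * 0.7 = 0.28
P = 0.18 / (0.18 + 0.28)
= 0.18 / 0.46
As percentage = 39.1


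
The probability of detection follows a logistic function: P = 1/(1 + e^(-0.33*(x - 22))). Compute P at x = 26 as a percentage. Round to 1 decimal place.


P(x) = 1/(1 + e^(-0.33*(26 - 22)))
Exponent = -0.33 * 4 = -1.32
e^(-1.32) = 0.267135
P = 1/(1 + 0.267135) = 0.789182
Percentage = 78.9


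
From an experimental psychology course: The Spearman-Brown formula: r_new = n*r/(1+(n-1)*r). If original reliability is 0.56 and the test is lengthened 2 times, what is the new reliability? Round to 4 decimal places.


r_new = n*r / (1 + (n-1)*r)
Numerator = 2 * 0.56 = 1.12
Denominator = 1 + 1 * 0.56 = 1.56
r_new = 1.12 / 1.56
= 0.7179


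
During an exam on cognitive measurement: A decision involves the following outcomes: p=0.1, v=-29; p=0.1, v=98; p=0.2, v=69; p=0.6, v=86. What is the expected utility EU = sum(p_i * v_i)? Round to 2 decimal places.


EU = sum(p_i * v_i)
0.1 * -29 = -2.9
0.1 * 98 = 9.8
0.2 * 69 = 13.8
0.6 * 86 = 51.6
EU = -2.9 + 9.8 + 13.8 + 51.6
= 72.30


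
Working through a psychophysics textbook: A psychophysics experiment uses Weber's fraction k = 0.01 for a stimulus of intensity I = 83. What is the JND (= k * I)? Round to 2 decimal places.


JND = k * I
JND = 0.01 * 83
= 0.83


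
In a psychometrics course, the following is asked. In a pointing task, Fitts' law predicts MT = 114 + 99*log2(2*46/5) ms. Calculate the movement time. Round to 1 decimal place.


MT = 114 + 99 * log2(2*46/5)
2D/W = 18.4
log2(18.4) = 4.2016
MT = 114 + 99 * 4.2016
= 530.0 ms


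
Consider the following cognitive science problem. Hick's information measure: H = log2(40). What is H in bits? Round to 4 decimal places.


H = log2(n)
H = log2(40)
= 5.3219


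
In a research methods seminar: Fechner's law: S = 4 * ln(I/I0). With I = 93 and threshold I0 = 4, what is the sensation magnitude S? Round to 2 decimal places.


S = 4 * ln(93/4)
I/I0 = 23.25
ln(23.25) = 3.1463
S = 4 * 3.1463
= 12.59


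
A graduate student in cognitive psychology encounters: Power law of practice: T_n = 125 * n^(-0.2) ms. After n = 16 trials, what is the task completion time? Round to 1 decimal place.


T_n = 125 * 16^(-0.2)
16^(-0.2) = 0.574349
T_n = 125 * 0.574349
= 71.8 ms


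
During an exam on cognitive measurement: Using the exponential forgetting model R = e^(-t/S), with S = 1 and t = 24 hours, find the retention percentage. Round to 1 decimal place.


R = e^(-t/S)
-t/S = -24/1 = -24.0
R = e^(-24.0) = 0.0
Percentage = 0.0 * 100
= 0.0


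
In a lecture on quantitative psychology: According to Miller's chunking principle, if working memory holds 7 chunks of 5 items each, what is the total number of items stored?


Total items = chunks * items_per_chunk
= 7 * 5
= 35


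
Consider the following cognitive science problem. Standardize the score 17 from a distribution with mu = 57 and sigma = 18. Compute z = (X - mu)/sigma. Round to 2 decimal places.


z = (X - mu) / sigma
= (17 - 57) / 18
= -40 / 18
= -2.22


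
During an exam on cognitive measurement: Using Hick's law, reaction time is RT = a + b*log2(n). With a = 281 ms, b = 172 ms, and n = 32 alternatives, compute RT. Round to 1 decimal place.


RT = 281 + 172 * log2(32)
log2(32) = 5.0
RT = 281 + 172 * 5.0
= 281 + 860.0
= 1141.0 ms


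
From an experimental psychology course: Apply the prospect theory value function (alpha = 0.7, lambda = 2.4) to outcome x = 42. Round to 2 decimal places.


Since x = 42 >= 0, use v(x) = x^0.7
42^0.7 = 13.6859
v(42) = 13.69


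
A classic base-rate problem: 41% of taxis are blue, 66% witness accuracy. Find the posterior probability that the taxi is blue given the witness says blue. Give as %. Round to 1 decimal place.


P(blue | says blue) = P(says blue | blue)*P(blue) / [P(says blue | blue)*P(blue) + P(says blue | not blue)*P(not blue)]
Numerator = 0.66 * 0.41 = 0.2706
False identification = 0.34 * 0.59 = 0.2006
P = 0.2706 / (0.2706 + 0.2006)
= 0.2706 / 0.4712
As percentage = 57.4


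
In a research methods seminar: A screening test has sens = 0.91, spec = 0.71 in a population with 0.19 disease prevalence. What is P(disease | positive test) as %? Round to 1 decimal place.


PPV = (sens * prev) / (sens * prev + (1-spec) * (1-prev))
Numerator = 0.91 * 0.19 = 0.1729
P(positive and no disease) = (1 - spec) * (1 - prev) = (1 - 0.71) * (1 - 0.19) = 0.2349
Denominator = 0.1729 + 0.2349 = 0.4078
PPV = 0.1729 / 0.4078 = 0.423982
As percentage = 42.4


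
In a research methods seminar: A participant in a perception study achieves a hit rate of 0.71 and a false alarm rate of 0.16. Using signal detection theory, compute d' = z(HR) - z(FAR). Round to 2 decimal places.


d' = z(HR) - z(FAR)
z(0.71) = 0.5534
z(0.16) = -0.9945
d' = 0.5534 - -0.9945
= 1.55


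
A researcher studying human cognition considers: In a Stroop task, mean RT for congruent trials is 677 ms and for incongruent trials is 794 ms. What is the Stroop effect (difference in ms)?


Stroop effect = RT(incongruent) - RT(congruent)
= 794 - 677
= 117 ms


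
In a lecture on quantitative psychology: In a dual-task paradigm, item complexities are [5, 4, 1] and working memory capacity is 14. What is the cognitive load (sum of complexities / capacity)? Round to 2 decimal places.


Total complexity = 5 + 4 + 1 = 10
Load = total / capacity = 10 / 14
= 0.71


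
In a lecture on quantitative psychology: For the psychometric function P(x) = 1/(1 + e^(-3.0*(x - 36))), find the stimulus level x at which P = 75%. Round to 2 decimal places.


At P = 0.75: 0.75 = 1/(1 + e^(-k*(x-x0)))
Solving: e^(-k*(x-x0)) = 1/3
x = x0 + ln(3)/k
ln(3) = 1.0986
x = 36 + 1.0986/3.0
= 36 + 0.3662
= 36.37


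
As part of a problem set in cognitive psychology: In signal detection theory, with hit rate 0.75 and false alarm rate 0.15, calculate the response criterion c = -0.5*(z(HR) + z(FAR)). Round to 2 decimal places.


c = -0.5 * (z(HR) + z(FAR))
z(0.75) = 0.6745
z(0.15) = -1.0364
c = -0.5 * (0.6745 + -1.0364)
= -0.5 * -0.3619
= 0.18


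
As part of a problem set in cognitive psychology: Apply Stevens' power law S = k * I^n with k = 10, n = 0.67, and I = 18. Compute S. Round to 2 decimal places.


S = 10 * 18^0.67
18^0.67 = 6.9348
S = 10 * 6.9348
= 69.35


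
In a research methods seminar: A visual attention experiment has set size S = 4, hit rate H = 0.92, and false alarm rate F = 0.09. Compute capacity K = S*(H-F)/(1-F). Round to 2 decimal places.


K = S * (H - F) / (1 - F)
H - F = 0.83
1 - F = 0.91
K = 4 * 0.83 / 0.91
= 3.65


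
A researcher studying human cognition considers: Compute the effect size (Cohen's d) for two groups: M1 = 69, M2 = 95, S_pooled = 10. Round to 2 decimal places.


Cohen's d = (M1 - M2) / S_pooled
= (69 - 95) / 10
= -26 / 10
= -2.60


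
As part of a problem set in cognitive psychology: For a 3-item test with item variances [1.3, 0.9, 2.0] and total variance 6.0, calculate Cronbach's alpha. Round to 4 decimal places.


alpha = (k/(k-1)) * (1 - sum(s_i^2)/s_total^2)
sum(item variances) = 4.2
k/(k-1) = 3/2 = 1.5
1 - 4.2/6.0 = 1 - 0.7 = 0.3
alpha = 1.5 * 0.3
= 0.4500


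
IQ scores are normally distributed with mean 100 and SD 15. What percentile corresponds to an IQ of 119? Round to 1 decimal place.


z = (IQ - mean) / SD
z = (119 - 100) / 15 = 1.2667
Percentile = Phi(1.2667) * 100
Phi(1.2667) = 0.897369
= 89.7


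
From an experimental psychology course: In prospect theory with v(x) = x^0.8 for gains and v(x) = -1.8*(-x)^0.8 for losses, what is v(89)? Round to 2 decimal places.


Since x = 89 >= 0, use v(x) = x^0.8
89^0.8 = 36.267
v(89) = 36.27


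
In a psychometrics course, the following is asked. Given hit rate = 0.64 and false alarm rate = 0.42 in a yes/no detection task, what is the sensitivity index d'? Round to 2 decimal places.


d' = z(HR) - z(FAR)
z(0.64) = 0.3585
z(0.42) = -0.2019
d' = 0.3585 - -0.2019
= 0.56


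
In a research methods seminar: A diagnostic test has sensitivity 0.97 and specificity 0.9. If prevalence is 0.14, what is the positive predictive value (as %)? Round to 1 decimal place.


PPV = (sens * prev) / (sens * prev + (1-spec) * (1-prev))
Numerator = 0.97 * 0.14 = 0.1358
P(positive and no disease) = (1 - spec) * (1 - prev) = (1 - 0.9) * (1 - 0.14) = 0.086
Denominator = 0.1358 + 0.086 = 0.2218
PPV = 0.1358 / 0.2218 = 0.612263
As percentage = 61.2


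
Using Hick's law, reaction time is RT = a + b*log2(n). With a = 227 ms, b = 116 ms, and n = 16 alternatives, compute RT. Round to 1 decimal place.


RT = 227 + 116 * log2(16)
log2(16) = 4.0
RT = 227 + 116 * 4.0
= 227 + 464.0
= 691.0 ms


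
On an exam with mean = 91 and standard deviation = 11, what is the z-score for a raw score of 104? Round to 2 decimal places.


z = (X - mu) / sigma
= (104 - 91) / 11
= 13 / 11
= 1.18


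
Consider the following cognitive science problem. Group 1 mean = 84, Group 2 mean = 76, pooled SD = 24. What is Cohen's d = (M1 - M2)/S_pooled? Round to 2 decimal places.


Cohen's d = (M1 - M2) / S_pooled
= (84 - 76) / 24
= 8 / 24
= 0.33


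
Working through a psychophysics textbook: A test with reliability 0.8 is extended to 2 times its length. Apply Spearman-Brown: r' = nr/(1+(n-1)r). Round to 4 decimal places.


r_new = n*r / (1 + (n-1)*r)
Numerator = 2 * 0.8 = 1.6
Denominator = 1 + 1 * 0.8 = 1.8
r_new = 1.6 / 1.8
= 0.8889


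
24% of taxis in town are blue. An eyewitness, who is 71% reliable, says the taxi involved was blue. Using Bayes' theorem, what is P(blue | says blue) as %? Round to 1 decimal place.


P(blue | says blue) = P(says blue | blue)*P(blue) / [P(says blue | blue)*P(blue) + P(says blue | not blue)*P(not blue)]
Numerator = 0.71 * 0.24 = 0.1704
False identification = 0.29 * 0.76 = 0.2204
P = 0.1704 / (0.1704 + 0.2204)
= 0.1704 / 0.3908
As percentage = 43.6


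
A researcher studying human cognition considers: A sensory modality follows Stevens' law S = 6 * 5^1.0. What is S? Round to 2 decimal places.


S = 6 * 5^1.0
5^1.0 = 5.0
S = 6 * 5.0
= 30.00


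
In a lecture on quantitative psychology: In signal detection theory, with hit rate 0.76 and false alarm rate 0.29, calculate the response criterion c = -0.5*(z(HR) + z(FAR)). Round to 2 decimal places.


c = -0.5 * (z(HR) + z(FAR))
z(0.76) = 0.7063
z(0.29) = -0.5534
c = -0.5 * (0.7063 + -0.5534)
= -0.5 * 0.1529
= -0.08


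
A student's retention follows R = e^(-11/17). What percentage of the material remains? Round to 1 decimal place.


R = e^(-t/S)
-t/S = -11/17 = -0.647059
R = e^(-0.647059) = 0.523583
Percentage = 0.523583 * 100
= 52.4


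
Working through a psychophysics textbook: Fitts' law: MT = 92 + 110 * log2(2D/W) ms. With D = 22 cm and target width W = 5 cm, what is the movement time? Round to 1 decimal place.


MT = 92 + 110 * log2(2*22/5)
2D/W = 8.8
log2(8.8) = 3.1375
MT = 92 + 110 * 3.1375
= 437.1 ms


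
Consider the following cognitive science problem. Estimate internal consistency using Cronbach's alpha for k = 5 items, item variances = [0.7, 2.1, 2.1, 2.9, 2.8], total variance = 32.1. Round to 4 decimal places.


alpha = (k/(k-1)) * (1 - sum(s_i^2)/s_total^2)
sum(item variances) = 10.6
k/(k-1) = 5/4 = 1.25
1 - 10.6/32.1 = 1 - 0.330218 = 0.669782
alpha = 1.25 * 0.669782
= 0.8372


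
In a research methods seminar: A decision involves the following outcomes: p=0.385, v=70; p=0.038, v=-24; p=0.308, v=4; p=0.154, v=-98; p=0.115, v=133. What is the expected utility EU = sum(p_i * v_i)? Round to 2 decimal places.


EU = sum(p_i * v_i)
0.385 * 70 = 26.95
0.038 * -24 = -0.912
0.308 * 4 = 1.232
0.154 * -98 = -15.092
0.115 * 133 = 15.295
EU = 26.95 + -0.912 + 1.232 + -15.092 + 15.295
= 27.47


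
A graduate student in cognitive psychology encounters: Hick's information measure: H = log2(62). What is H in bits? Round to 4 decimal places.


H = log2(n)
H = log2(62)
= 5.9542


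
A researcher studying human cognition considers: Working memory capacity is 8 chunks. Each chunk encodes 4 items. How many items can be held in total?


Total items = chunks * items_per_chunk
= 8 * 4
= 32


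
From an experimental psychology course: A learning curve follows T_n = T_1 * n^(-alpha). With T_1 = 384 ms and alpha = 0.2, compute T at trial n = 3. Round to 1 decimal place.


T_n = 384 * 3^(-0.2)
3^(-0.2) = 0.802742
T_n = 384 * 0.802742
= 308.3 ms


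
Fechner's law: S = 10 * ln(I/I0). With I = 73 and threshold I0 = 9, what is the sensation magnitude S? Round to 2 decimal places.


S = 10 * ln(73/9)
I/I0 = 8.111111
ln(8.111111) = 2.0932
S = 10 * 2.0932
= 20.93


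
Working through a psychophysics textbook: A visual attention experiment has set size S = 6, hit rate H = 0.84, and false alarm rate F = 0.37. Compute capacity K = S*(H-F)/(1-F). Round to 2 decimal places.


K = S * (H - F) / (1 - F)
H - F = 0.47
1 - F = 0.63
K = 6 * 0.47 / 0.63
= 4.48


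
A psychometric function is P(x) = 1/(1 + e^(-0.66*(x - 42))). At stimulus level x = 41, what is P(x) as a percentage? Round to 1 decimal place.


P(x) = 1/(1 + e^(-0.66*(41 - 42)))
Exponent = -0.66 * -1 = 0.66
e^(0.66) = 1.934792
P = 1/(1 + 1.934792) = 0.34074
Percentage = 34.1


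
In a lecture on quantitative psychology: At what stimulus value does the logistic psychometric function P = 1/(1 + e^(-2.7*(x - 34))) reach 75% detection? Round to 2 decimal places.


At P = 0.75: 0.75 = 1/(1 + e^(-k*(x-x0)))
Solving: e^(-k*(x-x0)) = 1/3
x = x0 + ln(3)/k
ln(3) = 1.0986
x = 34 + 1.0986/2.7
= 34 + 0.4069
= 34.41


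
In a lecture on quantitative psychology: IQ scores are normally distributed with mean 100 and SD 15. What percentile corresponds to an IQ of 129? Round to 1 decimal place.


z = (IQ - mean) / SD
z = (129 - 100) / 15 = 1.9333
Percentile = Phi(1.9333) * 100
Phi(1.9333) = 0.9734
= 97.3


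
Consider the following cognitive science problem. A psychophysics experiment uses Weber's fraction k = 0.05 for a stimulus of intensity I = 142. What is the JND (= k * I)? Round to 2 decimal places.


JND = k * I
JND = 0.05 * 142
= 7.10


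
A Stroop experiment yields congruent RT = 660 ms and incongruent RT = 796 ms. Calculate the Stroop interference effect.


Stroop effect = RT(incongruent) - RT(congruent)
= 796 - 660
= 136 ms


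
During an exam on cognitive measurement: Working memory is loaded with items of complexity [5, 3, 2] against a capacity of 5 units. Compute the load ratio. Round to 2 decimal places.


Total complexity = 5 + 3 + 2 = 10
Load = total / capacity = 10 / 5
= 2.00


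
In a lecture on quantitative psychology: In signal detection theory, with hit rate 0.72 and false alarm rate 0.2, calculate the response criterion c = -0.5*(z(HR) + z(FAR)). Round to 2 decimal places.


c = -0.5 * (z(HR) + z(FAR))
z(0.72) = 0.5828
z(0.2) = -0.8416
c = -0.5 * (0.5828 + -0.8416)
= -0.5 * -0.2588
= 0.13


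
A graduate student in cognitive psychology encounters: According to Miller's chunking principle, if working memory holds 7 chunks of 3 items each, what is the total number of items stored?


Total items = chunks * items_per_chunk
= 7 * 3
= 21


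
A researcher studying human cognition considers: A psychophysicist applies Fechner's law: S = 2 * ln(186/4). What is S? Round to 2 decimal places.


S = 2 * ln(186/4)
I/I0 = 46.5
ln(46.5) = 3.8395
S = 2 * 3.8395
= 7.68


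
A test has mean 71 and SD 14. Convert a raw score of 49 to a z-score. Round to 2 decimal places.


z = (X - mu) / sigma
= (49 - 71) / 14
= -22 / 14
= -1.57


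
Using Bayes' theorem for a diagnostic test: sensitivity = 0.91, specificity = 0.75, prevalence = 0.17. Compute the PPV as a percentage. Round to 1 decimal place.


PPV = (sens * prev) / (sens * prev + (1-spec) * (1-prev))
Numerator = 0.91 * 0.17 = 0.1547
P(positive and no disease) = (1 - spec) * (1 - prev) = (1 - 0.75) * (1 - 0.17) = 0.2075
Denominator = 0.1547 + 0.2075 = 0.3622
PPV = 0.1547 / 0.3622 = 0.427112
As percentage = 42.7


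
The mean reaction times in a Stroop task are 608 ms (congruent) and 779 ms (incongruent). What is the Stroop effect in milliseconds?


Stroop effect = RT(incongruent) - RT(congruent)
= 779 - 608
= 171 ms


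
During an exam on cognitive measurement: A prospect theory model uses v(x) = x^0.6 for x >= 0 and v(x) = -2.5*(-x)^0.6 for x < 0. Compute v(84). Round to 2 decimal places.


Since x = 84 >= 0, use v(x) = x^0.6
84^0.6 = 14.2747
v(84) = 14.27


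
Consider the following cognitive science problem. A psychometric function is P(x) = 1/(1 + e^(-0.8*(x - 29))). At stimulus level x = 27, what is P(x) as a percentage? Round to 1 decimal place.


P(x) = 1/(1 + e^(-0.8*(27 - 29)))
Exponent = -0.8 * -2 = 1.6
e^(1.6) = 4.953032
P = 1/(1 + 4.953032) = 0.167982
Percentage = 16.8


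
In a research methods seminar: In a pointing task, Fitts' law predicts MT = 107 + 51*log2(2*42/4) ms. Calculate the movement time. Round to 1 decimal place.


MT = 107 + 51 * log2(2*42/4)
2D/W = 21.0
log2(21.0) = 4.3923
MT = 107 + 51 * 4.3923
= 331.0 ms


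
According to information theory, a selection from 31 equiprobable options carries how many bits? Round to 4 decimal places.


H = log2(n)
H = log2(31)
= 4.9542


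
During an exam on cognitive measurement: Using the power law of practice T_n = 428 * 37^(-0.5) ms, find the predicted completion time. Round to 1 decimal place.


T_n = 428 * 37^(-0.5)
37^(-0.5) = 0.164399
T_n = 428 * 0.164399
= 70.4 ms


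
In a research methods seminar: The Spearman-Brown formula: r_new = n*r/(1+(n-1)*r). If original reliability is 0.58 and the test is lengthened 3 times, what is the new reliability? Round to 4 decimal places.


r_new = n*r / (1 + (n-1)*r)
Numerator = 3 * 0.58 = 1.74
Denominator = 1 + 2 * 0.58 = 2.16
r_new = 1.74 / 2.16
= 0.8056


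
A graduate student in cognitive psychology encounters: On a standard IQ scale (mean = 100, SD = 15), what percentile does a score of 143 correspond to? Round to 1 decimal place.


z = (IQ - mean) / SD
z = (143 - 100) / 15 = 2.8667
Percentile = Phi(2.8667) * 100
Phi(2.8667) = 0.997926
= 99.8


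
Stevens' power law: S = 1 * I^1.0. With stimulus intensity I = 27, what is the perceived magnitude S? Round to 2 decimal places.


S = 1 * 27^1.0
27^1.0 = 27.0
S = 1 * 27.0
= 27.00


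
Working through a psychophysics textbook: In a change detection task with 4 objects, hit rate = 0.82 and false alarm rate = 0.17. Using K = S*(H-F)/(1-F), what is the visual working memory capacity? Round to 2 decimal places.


K = S * (H - F) / (1 - F)
H - F = 0.65
1 - F = 0.83
K = 4 * 0.65 / 0.83
= 3.13


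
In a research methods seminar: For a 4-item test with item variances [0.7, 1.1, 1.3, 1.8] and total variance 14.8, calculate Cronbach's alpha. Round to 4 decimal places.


alpha = (k/(k-1)) * (1 - sum(s_i^2)/s_total^2)
sum(item variances) = 4.9
k/(k-1) = 4/3 = 1.333333
1 - 4.9/14.8 = 1 - 0.331081 = 0.668919
alpha = 1.333333 * 0.668919
= 0.8919


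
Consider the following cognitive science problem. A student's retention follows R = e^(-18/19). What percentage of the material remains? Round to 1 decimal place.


R = e^(-t/S)
-t/S = -18/19 = -0.947368
R = e^(-0.947368) = 0.38776
Percentage = 0.38776 * 100
= 38.8


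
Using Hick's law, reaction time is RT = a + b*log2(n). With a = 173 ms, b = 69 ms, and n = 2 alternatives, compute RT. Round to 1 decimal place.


RT = 173 + 69 * log2(2)
log2(2) = 1.0
RT = 173 + 69 * 1.0
= 173 + 69.0
= 242.0 ms


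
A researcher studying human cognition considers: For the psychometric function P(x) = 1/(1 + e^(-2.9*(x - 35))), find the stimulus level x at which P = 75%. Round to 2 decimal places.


At P = 0.75: 0.75 = 1/(1 + e^(-k*(x-x0)))
Solving: e^(-k*(x-x0)) = 1/3
x = x0 + ln(3)/k
ln(3) = 1.0986
x = 35 + 1.0986/2.9
= 35 + 0.3788
= 35.38


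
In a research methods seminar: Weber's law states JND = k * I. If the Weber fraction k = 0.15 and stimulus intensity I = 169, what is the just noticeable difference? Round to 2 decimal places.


JND = k * I
JND = 0.15 * 169
= 25.35


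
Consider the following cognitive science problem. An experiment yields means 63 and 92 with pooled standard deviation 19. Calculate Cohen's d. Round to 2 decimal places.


Cohen's d = (M1 - M2) / S_pooled
= (63 - 92) / 19
= -29 / 19
= -1.53


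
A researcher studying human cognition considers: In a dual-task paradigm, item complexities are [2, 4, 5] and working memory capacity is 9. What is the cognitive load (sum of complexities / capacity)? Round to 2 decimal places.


Total complexity = 2 + 4 + 5 = 11
Load = total / capacity = 11 / 9
= 1.22


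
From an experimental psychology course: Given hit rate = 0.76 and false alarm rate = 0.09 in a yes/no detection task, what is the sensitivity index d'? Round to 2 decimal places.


d' = z(HR) - z(FAR)
z(0.76) = 0.7063
z(0.09) = -1.3408
d' = 0.7063 - -1.3408
= 2.05


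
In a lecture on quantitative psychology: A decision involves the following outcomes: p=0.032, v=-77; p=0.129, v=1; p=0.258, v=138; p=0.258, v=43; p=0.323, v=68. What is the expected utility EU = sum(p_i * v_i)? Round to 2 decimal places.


EU = sum(p_i * v_i)
0.032 * -77 = -2.464
0.129 * 1 = 0.129
0.258 * 138 = 35.604
0.258 * 43 = 11.094
0.323 * 68 = 21.964
EU = -2.464 + 0.129 + 35.604 + 11.094 + 21.964
= 66.33


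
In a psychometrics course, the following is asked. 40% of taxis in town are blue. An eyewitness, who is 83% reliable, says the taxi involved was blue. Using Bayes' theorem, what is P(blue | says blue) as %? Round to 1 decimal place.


P(blue | says blue) = P(says blue | blue)*P(blue) / [P(says blue | blue)*P(blue) + P(says blue | not blue)*P(not blue)]
Numerator = 0.83 * 0.4 = 0.332
False identification = 0.17 * 0.6 = 0.102
P = 0.332 / (0.332 + 0.102)
= 0.332 / 0.434
As percentage = 76.5


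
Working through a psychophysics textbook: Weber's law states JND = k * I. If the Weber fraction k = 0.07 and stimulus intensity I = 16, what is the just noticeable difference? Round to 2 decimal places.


JND = k * I
JND = 0.07 * 16
= 1.12


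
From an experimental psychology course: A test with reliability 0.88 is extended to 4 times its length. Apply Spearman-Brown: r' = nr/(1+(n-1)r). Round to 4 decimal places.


r_new = n*r / (1 + (n-1)*r)
Numerator = 4 * 0.88 = 3.52
Denominator = 1 + 3 * 0.88 = 3.64
r_new = 3.52 / 3.64
= 0.9670


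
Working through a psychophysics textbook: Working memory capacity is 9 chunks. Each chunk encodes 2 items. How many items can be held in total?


Total items = chunks * items_per_chunk
= 9 * 2
= 18


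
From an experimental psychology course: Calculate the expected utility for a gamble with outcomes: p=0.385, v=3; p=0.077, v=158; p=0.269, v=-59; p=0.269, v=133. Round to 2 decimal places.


EU = sum(p_i * v_i)
0.385 * 3 = 1.155
0.077 * 158 = 12.166
0.269 * -59 = -15.871
0.269 * 133 = 35.777
EU = 1.155 + 12.166 + -15.871 + 35.777
= 33.23


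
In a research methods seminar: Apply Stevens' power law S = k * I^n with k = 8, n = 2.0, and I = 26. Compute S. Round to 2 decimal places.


S = 8 * 26^2.0
26^2.0 = 676.0
S = 8 * 676.0
= 5408.00


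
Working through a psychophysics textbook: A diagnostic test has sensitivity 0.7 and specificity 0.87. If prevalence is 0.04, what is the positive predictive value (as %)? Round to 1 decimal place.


PPV = (sens * prev) / (sens * prev + (1-spec) * (1-prev))
Numerator = 0.7 * 0.04 = 0.028
P(positive and no disease) = (1 - spec) * (1 - prev) = (1 - 0.87) * (1 - 0.04) = 0.1248
Denominator = 0.028 + 0.1248 = 0.1528
PPV = 0.028 / 0.1528 = 0.183246
As percentage = 18.3


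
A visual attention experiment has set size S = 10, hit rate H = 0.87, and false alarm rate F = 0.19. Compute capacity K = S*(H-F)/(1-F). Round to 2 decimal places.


K = S * (H - F) / (1 - F)
H - F = 0.68
1 - F = 0.81
K = 10 * 0.68 / 0.81
= 8.40


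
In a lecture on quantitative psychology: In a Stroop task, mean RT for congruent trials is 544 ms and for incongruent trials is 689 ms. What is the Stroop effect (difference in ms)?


Stroop effect = RT(incongruent) - RT(congruent)
= 689 - 544
= 145 ms


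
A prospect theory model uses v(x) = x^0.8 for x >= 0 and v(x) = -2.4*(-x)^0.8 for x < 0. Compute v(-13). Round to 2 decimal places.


Since x = -13 < 0, use v(x) = -lambda*(-x)^alpha
(-x) = 13
13^0.8 = 7.7831
v(-13) = -2.4 * 7.7831
= -18.68


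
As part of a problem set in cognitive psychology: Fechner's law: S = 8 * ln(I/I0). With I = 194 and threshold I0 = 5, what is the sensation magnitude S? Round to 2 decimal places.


S = 8 * ln(194/5)
I/I0 = 38.8
ln(38.8) = 3.6584
S = 8 * 3.6584
= 29.27


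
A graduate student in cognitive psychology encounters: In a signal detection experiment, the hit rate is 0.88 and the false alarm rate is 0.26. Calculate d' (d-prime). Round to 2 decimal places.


d' = z(HR) - z(FAR)
z(0.88) = 1.175
z(0.26) = -0.6433
d' = 1.175 - -0.6433
= 1.82


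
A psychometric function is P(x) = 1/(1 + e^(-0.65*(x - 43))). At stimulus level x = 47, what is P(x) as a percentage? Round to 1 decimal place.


P(x) = 1/(1 + e^(-0.65*(47 - 43)))
Exponent = -0.65 * 4 = -2.6
e^(-2.6) = 0.074274
P = 1/(1 + 0.074274) = 0.930861
Percentage = 93.1


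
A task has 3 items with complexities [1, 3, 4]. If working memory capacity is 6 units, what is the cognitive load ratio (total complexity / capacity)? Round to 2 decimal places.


Total complexity = 1 + 3 + 4 = 8
Load = total / capacity = 8 / 6
= 1.33


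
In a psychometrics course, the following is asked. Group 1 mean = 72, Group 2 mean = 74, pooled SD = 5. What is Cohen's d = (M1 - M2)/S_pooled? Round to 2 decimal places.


Cohen's d = (M1 - M2) / S_pooled
= (72 - 74) / 5
= -2 / 5
= -0.40


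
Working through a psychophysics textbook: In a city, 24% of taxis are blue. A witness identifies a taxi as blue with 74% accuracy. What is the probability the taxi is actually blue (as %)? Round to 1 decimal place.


P(blue | says blue) = P(says blue | blue)*P(blue) / [P(says blue | blue)*P(blue) + P(says blue | not blue)*P(not blue)]
Numerator = 0.74 * 0.24 = 0.1776
False identification = 0.26 * 0.76 = 0.1976
P = 0.1776 / (0.1776 + 0.1976)
= 0.1776 / 0.3752
As percentage = 47.3


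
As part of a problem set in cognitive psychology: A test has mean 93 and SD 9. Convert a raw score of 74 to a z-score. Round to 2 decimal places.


z = (X - mu) / sigma
= (74 - 93) / 9
= -19 / 9
= -2.11


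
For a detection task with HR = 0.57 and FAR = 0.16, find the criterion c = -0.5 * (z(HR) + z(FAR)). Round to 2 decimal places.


c = -0.5 * (z(HR) + z(FAR))
z(0.57) = 0.1764
z(0.16) = -0.9945
c = -0.5 * (0.1764 + -0.9945)
= -0.5 * -0.8181
= 0.41


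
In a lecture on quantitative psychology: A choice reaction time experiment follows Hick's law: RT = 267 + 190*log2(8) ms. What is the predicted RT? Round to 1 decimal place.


RT = 267 + 190 * log2(8)
log2(8) = 3.0
RT = 267 + 190 * 3.0
= 267 + 570.0
= 837.0 ms


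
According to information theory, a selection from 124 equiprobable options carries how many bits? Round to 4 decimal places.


H = log2(n)
H = log2(124)
= 6.9542


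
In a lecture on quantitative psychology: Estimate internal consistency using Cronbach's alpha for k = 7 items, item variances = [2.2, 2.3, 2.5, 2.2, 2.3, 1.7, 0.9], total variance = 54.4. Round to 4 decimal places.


alpha = (k/(k-1)) * (1 - sum(s_i^2)/s_total^2)
sum(item variances) = 14.1
k/(k-1) = 7/6 = 1.166667
1 - 14.1/54.4 = 1 - 0.259191 = 0.740809
alpha = 1.166667 * 0.740809
= 0.8643


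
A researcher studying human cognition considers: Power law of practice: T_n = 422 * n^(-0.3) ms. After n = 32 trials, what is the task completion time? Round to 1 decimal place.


T_n = 422 * 32^(-0.3)
32^(-0.3) = 0.353553
T_n = 422 * 0.353553
= 149.2 ms


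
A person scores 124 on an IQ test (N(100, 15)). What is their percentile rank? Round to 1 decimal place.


z = (IQ - mean) / SD
z = (124 - 100) / 15 = 1.6
Percentile = Phi(1.6) * 100
Phi(1.6) = 0.945201
= 94.5


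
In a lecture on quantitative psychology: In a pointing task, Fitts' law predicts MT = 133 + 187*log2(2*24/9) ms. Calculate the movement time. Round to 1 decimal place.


MT = 133 + 187 * log2(2*24/9)
2D/W = 5.333333
log2(5.333333) = 2.415
MT = 133 + 187 * 2.415
= 584.6 ms


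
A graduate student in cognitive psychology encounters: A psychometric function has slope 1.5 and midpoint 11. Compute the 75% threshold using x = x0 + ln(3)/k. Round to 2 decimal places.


At P = 0.75: 0.75 = 1/(1 + e^(-k*(x-x0)))
Solving: e^(-k*(x-x0)) = 1/3
x = x0 + ln(3)/k
ln(3) = 1.0986
x = 11 + 1.0986/1.5
= 11 + 0.7324
= 11.73


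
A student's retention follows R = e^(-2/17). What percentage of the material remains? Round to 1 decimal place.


R = e^(-t/S)
-t/S = -2/17 = -0.117647
R = e^(-0.117647) = 0.88901
Percentage = 0.88901 * 100
= 88.9


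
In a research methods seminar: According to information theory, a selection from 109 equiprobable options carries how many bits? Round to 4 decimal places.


H = log2(n)
H = log2(109)
= 6.7682


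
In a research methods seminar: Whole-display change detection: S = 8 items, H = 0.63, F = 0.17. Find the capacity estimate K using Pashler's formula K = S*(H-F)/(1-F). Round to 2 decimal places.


K = S * (H - F) / (1 - F)
H - F = 0.46
1 - F = 0.83
K = 8 * 0.46 / 0.83
= 4.43


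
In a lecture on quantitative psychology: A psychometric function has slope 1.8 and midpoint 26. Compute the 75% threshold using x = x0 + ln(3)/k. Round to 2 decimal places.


At P = 0.75: 0.75 = 1/(1 + e^(-k*(x-x0)))
Solving: e^(-k*(x-x0)) = 1/3
x = x0 + ln(3)/k
ln(3) = 1.0986
x = 26 + 1.0986/1.8
= 26 + 0.6103
= 26.61


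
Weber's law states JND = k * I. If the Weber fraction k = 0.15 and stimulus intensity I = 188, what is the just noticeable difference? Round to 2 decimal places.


JND = k * I
JND = 0.15 * 188
= 28.20


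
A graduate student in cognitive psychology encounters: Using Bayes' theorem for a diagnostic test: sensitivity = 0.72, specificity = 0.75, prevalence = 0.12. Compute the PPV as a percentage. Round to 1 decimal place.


PPV = (sens * prev) / (sens * prev + (1-spec) * (1-prev))
Numerator = 0.72 * 0.12 = 0.0864
P(positive and no disease) = (1 - spec) * (1 - prev) = (1 - 0.75) * (1 - 0.12) = 0.22
Denominator = 0.0864 + 0.22 = 0.3064
PPV = 0.0864 / 0.3064 = 0.281984
As percentage = 28.2


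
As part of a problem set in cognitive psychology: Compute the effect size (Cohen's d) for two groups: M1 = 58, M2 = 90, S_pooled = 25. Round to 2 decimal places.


Cohen's d = (M1 - M2) / S_pooled
= (58 - 90) / 25
= -32 / 25
= -1.28


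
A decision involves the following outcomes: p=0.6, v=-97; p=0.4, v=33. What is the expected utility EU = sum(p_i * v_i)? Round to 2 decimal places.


EU = sum(p_i * v_i)
0.6 * -97 = -58.2
0.4 * 33 = 13.2
EU = -58.2 + 13.2
= -45.00


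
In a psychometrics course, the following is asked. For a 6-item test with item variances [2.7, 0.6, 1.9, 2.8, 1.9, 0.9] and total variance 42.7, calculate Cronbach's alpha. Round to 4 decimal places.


alpha = (k/(k-1)) * (1 - sum(s_i^2)/s_total^2)
sum(item variances) = 10.8
k/(k-1) = 6/5 = 1.2
1 - 10.8/42.7 = 1 - 0.252927 = 0.747073
alpha = 1.2 * 0.747073
= 0.8965


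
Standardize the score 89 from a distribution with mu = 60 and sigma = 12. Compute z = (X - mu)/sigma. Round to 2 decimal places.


z = (X - mu) / sigma
= (89 - 60) / 12
= 29 / 12
= 2.42


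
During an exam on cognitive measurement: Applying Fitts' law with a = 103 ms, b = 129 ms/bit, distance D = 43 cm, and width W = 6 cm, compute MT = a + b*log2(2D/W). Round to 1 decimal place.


MT = 103 + 129 * log2(2*43/6)
2D/W = 14.333333
log2(14.333333) = 3.8413
MT = 103 + 129 * 3.8413
= 598.5 ms


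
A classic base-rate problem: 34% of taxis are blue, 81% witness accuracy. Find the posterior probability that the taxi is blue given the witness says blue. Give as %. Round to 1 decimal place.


P(blue | says blue) = P(says blue | blue)*P(blue) / [P(says blue | blue)*P(blue) + P(says blue | not blue)*P(not blue)]
Numerator = 0.81 * 0.34 = 0.2754
False identification = 0.19 * 0.66 = 0.1254
P = 0.2754 / (0.2754 + 0.1254)
= 0.2754 / 0.4008
As percentage = 68.7


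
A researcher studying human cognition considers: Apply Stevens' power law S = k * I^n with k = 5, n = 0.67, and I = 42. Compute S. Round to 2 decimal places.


S = 5 * 42^0.67
42^0.67 = 12.2342
S = 5 * 12.2342
= 61.17


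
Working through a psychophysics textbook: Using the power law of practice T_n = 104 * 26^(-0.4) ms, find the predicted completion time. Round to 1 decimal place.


T_n = 104 * 26^(-0.4)
26^(-0.4) = 0.271651
T_n = 104 * 0.271651
= 28.3 ms


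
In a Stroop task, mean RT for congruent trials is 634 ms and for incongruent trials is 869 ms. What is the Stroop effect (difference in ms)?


Stroop effect = RT(incongruent) - RT(congruent)
= 869 - 634
= 235 ms


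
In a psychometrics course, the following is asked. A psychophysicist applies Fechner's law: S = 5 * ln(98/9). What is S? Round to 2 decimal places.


S = 5 * ln(98/9)
I/I0 = 10.888889
ln(10.888889) = 2.3877
S = 5 * 2.3877
= 11.94


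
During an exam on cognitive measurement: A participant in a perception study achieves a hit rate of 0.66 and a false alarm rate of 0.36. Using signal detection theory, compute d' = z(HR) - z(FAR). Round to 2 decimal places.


d' = z(HR) - z(FAR)
z(0.66) = 0.4125
z(0.36) = -0.3585
d' = 0.4125 - -0.3585
= 0.77


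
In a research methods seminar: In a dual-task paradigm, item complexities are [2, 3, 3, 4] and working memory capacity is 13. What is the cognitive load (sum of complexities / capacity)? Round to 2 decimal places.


Total complexity = 2 + 3 + 3 + 4 = 12
Load = total / capacity = 12 / 13
= 0.92


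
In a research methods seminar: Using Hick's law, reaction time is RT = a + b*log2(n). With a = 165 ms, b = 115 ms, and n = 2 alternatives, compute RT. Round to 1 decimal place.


RT = 165 + 115 * log2(2)
log2(2) = 1.0
RT = 165 + 115 * 1.0
= 165 + 115.0
= 280.0 ms


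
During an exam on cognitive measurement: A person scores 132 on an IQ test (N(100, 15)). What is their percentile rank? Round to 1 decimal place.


z = (IQ - mean) / SD
z = (132 - 100) / 15 = 2.1333
Percentile = Phi(2.1333) * 100
Phi(2.1333) = 0.98355
= 98.4


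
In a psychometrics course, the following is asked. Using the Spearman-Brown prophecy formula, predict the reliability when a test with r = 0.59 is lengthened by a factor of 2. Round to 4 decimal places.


r_new = n*r / (1 + (n-1)*r)
Numerator = 2 * 0.59 = 1.18
Denominator = 1 + 1 * 0.59 = 1.59
r_new = 1.18 / 1.59
= 0.7421


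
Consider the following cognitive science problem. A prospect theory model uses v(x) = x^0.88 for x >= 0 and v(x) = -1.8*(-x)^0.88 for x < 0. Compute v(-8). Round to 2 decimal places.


Since x = -8 < 0, use v(x) = -lambda*(-x)^alpha
(-x) = 8
8^0.88 = 6.2333
v(-8) = -1.8 * 6.2333
= -11.22


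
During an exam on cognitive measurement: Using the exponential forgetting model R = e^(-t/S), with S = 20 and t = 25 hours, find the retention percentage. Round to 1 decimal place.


R = e^(-t/S)
-t/S = -25/20 = -1.25
R = e^(-1.25) = 0.286505
Percentage = 0.286505 * 100
= 28.7


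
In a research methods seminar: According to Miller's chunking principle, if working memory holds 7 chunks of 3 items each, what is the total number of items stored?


Total items = chunks * items_per_chunk
= 7 * 3
= 21
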